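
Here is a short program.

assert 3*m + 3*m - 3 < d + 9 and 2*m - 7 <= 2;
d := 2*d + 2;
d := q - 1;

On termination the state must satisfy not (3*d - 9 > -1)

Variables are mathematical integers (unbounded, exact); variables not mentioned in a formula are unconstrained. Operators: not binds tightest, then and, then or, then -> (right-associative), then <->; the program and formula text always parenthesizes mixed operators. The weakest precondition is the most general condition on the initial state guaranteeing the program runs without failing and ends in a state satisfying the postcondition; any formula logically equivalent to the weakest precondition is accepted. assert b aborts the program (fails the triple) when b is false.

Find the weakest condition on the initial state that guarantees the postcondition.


Working backward. After the program, the postcondition not (3*d - 9 > -1) must hold; in canonical form it is not (3*d > 8).
Before d := q - 1: not (3*q > 11)
Before d := 2*d + 2: not (3*q > 11)
Before assert 3*m + 3*m - 3 < d + 9 and 2*m - 7 <= 2: 6*m < d + 12 and 2*m <= 9 and (not (3*q > 11))
Answer: WP = 6*m < d + 12 and 2*m <= 9 and (not (3*q > 11))


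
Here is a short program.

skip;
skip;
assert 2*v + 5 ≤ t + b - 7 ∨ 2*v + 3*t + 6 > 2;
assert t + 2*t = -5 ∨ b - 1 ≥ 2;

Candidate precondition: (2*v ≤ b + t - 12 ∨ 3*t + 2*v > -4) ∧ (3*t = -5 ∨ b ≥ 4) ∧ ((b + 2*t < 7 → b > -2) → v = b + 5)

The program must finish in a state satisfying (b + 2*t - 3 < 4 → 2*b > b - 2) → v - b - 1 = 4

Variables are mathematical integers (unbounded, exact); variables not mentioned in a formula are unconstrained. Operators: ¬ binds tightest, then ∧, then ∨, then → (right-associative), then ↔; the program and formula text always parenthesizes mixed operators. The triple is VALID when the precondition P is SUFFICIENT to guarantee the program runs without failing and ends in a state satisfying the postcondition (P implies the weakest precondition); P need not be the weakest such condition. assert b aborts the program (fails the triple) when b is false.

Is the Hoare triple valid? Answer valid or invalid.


Working backward. After the program, the postcondition (b + 2*t - 3 < 4 → 2*b > b - 2) → v - b - 1 = 4 must hold; in canonical form it is (b + 2*t < 7 → b > -2) → v = b + 5.
Before assert t + 2*t = -5 ∨ b - 1 ≥ 2: (3*t = -5 ∨ b ≥ 3) ∧ ((b + 2*t < 7 → b > -2) → v = b + 5)
Before assert 2*v + 5 ≤ t + b - 7 ∨ 2*v + 3*t + 6 > 2: (2*v ≤ b + t - 12 ∨ 3*t + 2*v > -4) ∧ (3*t = -5 ∨ b ≥ 3) ∧ ((b + 2*t < 7 → b > -2) → v = b + 5)
Before skip: (2*v ≤ b + t - 12 ∨ 3*t + 2*v > -4) ∧ (3*t = -5 ∨ b ≥ 3) ∧ ((b + 2*t < 7 → b > -2) → v = b + 5)
Before skip: (2*v ≤ b + t - 12 ∨ 3*t + 2*v > -4) ∧ (3*t = -5 ∨ b ≥ 3) ∧ ((b + 2*t < 7 → b > -2) → v = b + 5)
The weakest precondition is (2*v ≤ b + t - 12 ∨ 3*t + 2*v > -4) ∧ (3*t = -5 ∨ b ≥ 3) ∧ ((b + 2*t < 7 → b > -2) → v = b + 5).
Check whether (2*v ≤ b + t - 12 ∨ 3*t + 2*v > -4) ∧ (3*t = -5 ∨ b ≥ 4) ∧ ((b + 2*t < 7 → b > -2) → v = b + 5) implies it.
Every state satisfying the precondition satisfies the weakest precondition: the implication holds.
Answer: valid


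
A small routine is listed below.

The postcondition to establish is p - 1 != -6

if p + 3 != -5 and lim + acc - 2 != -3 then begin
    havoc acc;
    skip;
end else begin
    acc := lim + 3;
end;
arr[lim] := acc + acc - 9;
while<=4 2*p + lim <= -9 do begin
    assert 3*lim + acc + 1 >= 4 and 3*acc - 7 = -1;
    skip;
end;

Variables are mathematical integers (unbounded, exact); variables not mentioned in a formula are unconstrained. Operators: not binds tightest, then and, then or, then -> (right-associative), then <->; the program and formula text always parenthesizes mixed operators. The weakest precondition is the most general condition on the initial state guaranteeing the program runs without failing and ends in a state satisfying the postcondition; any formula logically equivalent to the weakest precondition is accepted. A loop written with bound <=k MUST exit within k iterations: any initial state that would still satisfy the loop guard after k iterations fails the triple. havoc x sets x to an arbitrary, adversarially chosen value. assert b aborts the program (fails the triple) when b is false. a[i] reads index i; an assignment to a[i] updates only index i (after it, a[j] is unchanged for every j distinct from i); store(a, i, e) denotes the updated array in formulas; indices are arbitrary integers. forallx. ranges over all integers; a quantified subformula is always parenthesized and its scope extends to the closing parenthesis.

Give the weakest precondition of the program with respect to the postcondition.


Working backward. After the program, the postcondition p - 1 != -6 must hold; in canonical form it is p != -5.
Before the loop (bound <=4), unroll the exhaustion recursion (WP_0 = exit-now case; WP_j = one more guarded iteration, up to j = 4):
  WP_0: (not (lim + 2*p <= -9)) and p != -5
  WP_1: (lim + 2*p <= -9 -> (acc + 3*lim >= 3 and 3*acc = 6 and (not (lim + 2*p <= -9)) and p != -5)) and ((not (lim + 2*p <= -9)) -> p != -5)
  WP_2: (lim + 2*p <= -9 -> (acc + 3*lim >= 3 and 3*acc = 6 and (lim + 2*p <= -9 -> (acc + 3*lim >= 3 and 3*acc = 6 and (not (lim + 2*p <= -9)) and p != -5)) and ((not (lim + 2*p <= -9)) -> p != -5))) and ((not (lim + 2*p <= -9)) -> p != -5)
  WP_3: (lim + 2*p <= -9 -> (acc + 3*lim >= 3 and 3*acc = 6 and (lim + 2*p <= -9 -> (acc + 3*lim >= 3 and 3*acc = 6 and (lim + 2*p <= -9 -> (acc + 3*lim >= 3 and 3*acc = 6 and (not (lim + 2*p <= -9)) and p != -5)) and ((not (lim + 2*p <= -9)) -> p != -5))) and ((not (lim + 2*p <= -9)) -> p != -5))) and ((not (lim + 2*p <= -9)) -> p != -5)
  WP_4: (lim + 2*p <= -9 -> (acc + 3*lim >= 3 and 3*acc = 6 and (lim + 2*p <= -9 -> (acc + 3*lim >= 3 and 3*acc = 6 and (lim + 2*p <= -9 -> (acc + 3*lim >= 3 and 3*acc = 6 and (lim + 2*p <= -9 -> (acc + 3*lim >= 3 and 3*acc = 6 and (not (lim + 2*p <= -9)) and p != -5)) and ((not (lim + 2*p <= -9)) -> p != -5))) and ((not (lim + 2*p <= -9)) -> p != -5))) and ((not (lim + 2*p <= -9)) -> p != -5))) and ((not (lim + 2*p <= -9)) -> p != -5)
So before the loop: (lim + 2*p <= -9 -> (acc + 3*lim >= 3 and 3*acc = 6 and (lim + 2*p <= -9 -> (acc + 3*lim >= 3 and 3*acc = 6 and (lim + 2*p <= -9 -> (acc + 3*lim >= 3 and 3*acc = 6 and (lim + 2*p <= -9 -> (acc + 3*lim >= 3 and 3*acc = 6 and (not (lim + 2*p <= -9)) and p != -5)) and ((not (lim + 2*p <= -9)) -> p != -5))) and ((not (lim + 2*p <= -9)) -> p != -5))) and ((not (lim + 2*p <= -9)) -> p != -5))) and ((not (lim + 2*p <= -9)) -> p != -5)
Before arr[lim] := acc + acc - 9: (lim + 2*p <= -9 -> (acc + 3*lim >= 3 and 3*acc = 6 and (lim + 2*p <= -9 -> (acc + 3*lim >= 3 and 3*acc = 6 and (lim + 2*p <= -9 -> (acc + 3*lim >= 3 and 3*acc = 6 and (lim + 2*p <= -9 -> (acc + 3*lim >= 3 and 3*acc = 6 and (not (lim + 2*p <= -9)) and p != -5)) and ((not (lim + 2*p <= -9)) -> p != -5))) and ((not (lim + 2*p <= -9)) -> p != -5))) and ((not (lim + 2*p <= -9)) -> p != -5))) and ((not (lim + 2*p <= -9)) -> p != -5)
Then branch requires forall acc_1. ((lim + 2*p <= -9 -> (acc_1 + 3*lim >= 3 and 3*acc_1 = 6 and (lim + 2*p <= -9 -> (acc_1 + 3*lim >= 3 and 3*acc_1 = 6 and (lim + 2*p <= -9 -> (acc_1 + 3*lim >= 3 and 3*acc_1 = 6 and (lim + 2*p <= -9 -> (acc_1 + 3*lim >= 3 and 3*acc_1 = 6 and (not (lim + 2*p <= -9)) and p != -5)) and ((not (lim + 2*p <= -9)) -> p != -5))) and ((not (lim + 2*p <= -9)) -> p != -5))) and ((not (lim + 2*p <= -9)) -> p != -5))) and ((not (lim + 2*p <= -9)) -> p != -5)); else branch requires (lim + 2*p <= -9 -> (4*lim >= 0 and 3*lim = -3 and (lim + 2*p <= -9 -> (4*lim >= 0 and 3*lim = -3 and (lim + 2*p <= -9 -> (4*lim >= 0 and 3*lim = -3 and (lim + 2*p <= -9 -> (4*lim >= 0 and 3*lim = -3 and (not (lim + 2*p <= -9)) and p != -5)) and ((not (lim + 2*p <= -9)) -> p != -5))) and ((not (lim + 2*p <= -9)) -> p != -5))) and ((not (lim + 2*p <= -9)) -> p != -5))) and ((not (lim + 2*p <= -9)) -> p != -5).
Before the if: ((p != -8 and acc + lim != -1) -> (forall acc_1. ((lim + 2*p <= -9 -> (acc_1 + 3*lim >= 3 and 3*acc_1 = 6 and (lim + 2*p <= -9 -> (acc_1 + 3*lim >= 3 and 3*acc_1 = 6 and (lim + 2*p <= -9 -> (acc_1 + 3*lim >= 3 and 3*acc_1 = 6 and (lim + 2*p <= -9 -> (acc_1 + 3*lim >= 3 and 3*acc_1 = 6 and (not (lim + 2*p <= -9)) and p != -5)) and ((not (lim + 2*p <= -9)) -> p != -5))) and ((not (lim + 2*p <= -9)) -> p != -5))) and ((not (lim + 2*p <= -9)) -> p != -5))) and ((not (lim + 2*p <= -9)) -> p != -5)))) and ((not (p != -8 and acc + lim != -1)) -> ((lim + 2*p <= -9 -> (4*lim >= 0 and 3*lim = -3 and (lim + 2*p <= -9 -> (4*lim >= 0 and 3*lim = -3 and (lim + 2*p <= -9 -> (4*lim >= 0 and 3*lim = -3 and (lim + 2*p <= -9 -> (4*lim >= 0 and 3*lim = -3 and (not (lim + 2*p <= -9)) and p != -5)) and ((not (lim + 2*p <= -9)) -> p != -5))) and ((not (lim + 2*p <= -9)) -> p != -5))) and ((not (lim + 2*p <= -9)) -> p != -5))) and ((not (lim + 2*p <= -9)) -> p != -5)))
Answer: WP = ((p != -8 and acc + lim != -1) -> (forall acc_1. ((lim + 2*p <= -9 -> (acc_1 + 3*lim >= 3 and 3*acc_1 = 6 and (lim + 2*p <= -9 -> (acc_1 + 3*lim >= 3 and 3*acc_1 = 6 and (lim + 2*p <= -9 -> (acc_1 + 3*lim >= 3 and 3*acc_1 = 6 and (lim + 2*p <= -9 -> (acc_1 + 3*lim >= 3 and 3*acc_1 = 6 and (not (lim + 2*p <= -9)) and p != -5)) and ((not (lim + 2*p <= -9)) -> p != -5))) and ((not (lim + 2*p <= -9)) -> p != -5))) and ((not (lim + 2*p <= -9)) -> p != -5))) and ((not (lim + 2*p <= -9)) -> p != -5)))) and ((not (p != -8 and acc + lim != -1)) -> ((lim + 2*p <= -9 -> (4*lim >= 0 and 3*lim = -3 and (lim + 2*p <= -9 -> (4*lim >= 0 and 3*lim = -3 and (lim + 2*p <= -9 -> (4*lim >= 0 and 3*lim = -3 and (lim + 2*p <= -9 -> (4*lim >= 0 and 3*lim = -3 and (not (lim + 2*p <= -9)) and p != -5)) and ((not (lim + 2*p <= -9)) -> p != -5))) and ((not (lim + 2*p <= -9)) -> p != -5))) and ((not (lim + 2*p <= -9)) -> p != -5))) and ((not (lim + 2*p <= -9)) -> p != -5)))


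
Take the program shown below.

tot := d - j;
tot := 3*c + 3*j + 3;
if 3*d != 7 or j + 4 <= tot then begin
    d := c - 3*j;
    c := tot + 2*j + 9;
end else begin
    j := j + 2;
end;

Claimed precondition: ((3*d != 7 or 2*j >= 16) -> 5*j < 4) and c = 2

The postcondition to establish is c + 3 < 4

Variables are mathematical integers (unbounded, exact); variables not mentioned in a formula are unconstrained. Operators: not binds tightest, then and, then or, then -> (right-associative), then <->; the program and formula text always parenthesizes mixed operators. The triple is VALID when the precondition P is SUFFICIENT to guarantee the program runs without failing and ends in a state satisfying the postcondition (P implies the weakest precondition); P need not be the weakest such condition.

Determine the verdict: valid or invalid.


Working backward. After the program, the postcondition c + 3 < 4 must hold; in canonical form it is c < 1.
Then branch requires 2*j + tot < -8; else branch requires c < 1.
Before the if: ((3*d != 7 or j <= tot - 4) -> 2*j + tot < -8) and ((not (3*d != 7 or j <= tot - 4)) -> c < 1)
Before tot := 3*c + 3*j + 3: ((3*d != 7 or 3*c + 2*j >= 1) -> 3*c + 5*j < -11) and ((not (3*d != 7 or 3*c + 2*j >= 1)) -> c < 1)
Before tot := d - j: ((3*d != 7 or 3*c + 2*j >= 1) -> 3*c + 5*j < -11) and ((not (3*d != 7 or 3*c + 2*j >= 1)) -> c < 1)
The weakest precondition is ((3*d != 7 or 3*c + 2*j >= 1) -> 3*c + 5*j < -11) and ((not (3*d != 7 or 3*c + 2*j >= 1)) -> c < 1).
Check whether ((3*d != 7 or 2*j >= 16) -> 5*j < 4) and c = 2 implies it.
Countermodel: at the initial state c = 2, d = 0, j = -3, the precondition holds but the weakest precondition fails.
Answer: invalid


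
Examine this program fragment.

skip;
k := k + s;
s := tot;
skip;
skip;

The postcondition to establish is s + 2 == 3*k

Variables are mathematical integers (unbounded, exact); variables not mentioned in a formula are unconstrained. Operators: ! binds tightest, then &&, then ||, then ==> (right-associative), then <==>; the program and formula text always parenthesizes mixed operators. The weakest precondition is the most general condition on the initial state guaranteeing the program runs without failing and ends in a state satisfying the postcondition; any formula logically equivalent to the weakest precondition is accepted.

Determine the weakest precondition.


Working backward. After the program, the postcondition s + 2 == 3*k must hold; in canonical form it is s == 3*k - 2.
Before skip: s == 3*k - 2
Before skip: s == 3*k - 2
Before s := tot: tot == 3*k - 2
Before k := k + s: tot == 3*k + 3*s - 2
Before skip: tot == 3*k + 3*s - 2
Answer: WP = tot == 3*k + 3*s - 2


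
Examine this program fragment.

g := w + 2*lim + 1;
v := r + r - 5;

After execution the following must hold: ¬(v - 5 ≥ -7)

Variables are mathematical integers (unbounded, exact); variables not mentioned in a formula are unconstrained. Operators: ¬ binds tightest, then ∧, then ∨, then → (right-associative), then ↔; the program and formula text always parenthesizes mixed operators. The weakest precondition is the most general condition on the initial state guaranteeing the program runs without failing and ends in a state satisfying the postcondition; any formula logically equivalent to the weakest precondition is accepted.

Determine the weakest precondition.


Working backward. After the program, the postcondition ¬(v - 5 ≥ -7) must hold; in canonical form it is ¬(v ≥ -2).
Before v := r + r - 5: ¬(2*r ≥ 3)
Before g := w + 2*lim + 1: ¬(2*r ≥ 3)
Answer: WP = ¬(2*r ≥ 3)


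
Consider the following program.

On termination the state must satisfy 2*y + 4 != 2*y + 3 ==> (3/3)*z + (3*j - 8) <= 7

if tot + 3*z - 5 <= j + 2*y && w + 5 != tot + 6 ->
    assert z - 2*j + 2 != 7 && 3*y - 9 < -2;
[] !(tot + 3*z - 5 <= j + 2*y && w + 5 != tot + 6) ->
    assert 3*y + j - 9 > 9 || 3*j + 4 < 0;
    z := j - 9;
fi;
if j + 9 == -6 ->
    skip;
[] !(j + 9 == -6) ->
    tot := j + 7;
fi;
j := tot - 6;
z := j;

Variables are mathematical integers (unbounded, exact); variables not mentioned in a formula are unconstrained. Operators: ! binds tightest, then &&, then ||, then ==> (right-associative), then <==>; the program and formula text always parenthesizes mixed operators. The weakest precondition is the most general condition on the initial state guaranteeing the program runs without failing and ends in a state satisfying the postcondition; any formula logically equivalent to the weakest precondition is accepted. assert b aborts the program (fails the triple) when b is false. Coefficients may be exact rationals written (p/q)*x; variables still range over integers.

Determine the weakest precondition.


Working backward. After the program, the postcondition 2*y + 4 != 2*y + 3 ==> (3/3)*z + (3*j - 8) <= 7 must hold; in canonical form it is 3*j + z <= 15.
Before z := j: 4*j <= 15
Before j := tot - 6: 4*tot <= 39
Then branch requires 4*tot <= 39; else branch requires 4*j <= 11.
Before the if: (j == -15 ==> 4*tot <= 39) && ((!(j == -15)) ==> 4*j <= 11)
Then branch requires z != 2*j + 5 && 3*y < 7 && (j == -15 ==> 4*tot <= 39) && ((!(j == -15)) ==> 4*j <= 11); else branch requires (j + 3*y > 18 || 3*j < -4) && (j == -15 ==> 4*tot <= 39) && ((!(j == -15)) ==> 4*j <= 11).
Before the if: ((tot + 3*z <= j + 2*y + 5 && w != tot + 1) ==> (z != 2*j + 5 && 3*y < 7 && (j == -15 ==> 4*tot <= 39) && ((!(j == -15)) ==> 4*j <= 11))) && ((!(tot + 3*z <= j + 2*y + 5 && w != tot + 1)) ==> ((j + 3*y > 18 || 3*j < -4) && (j == -15 ==> 4*tot <= 39) && ((!(j == -15)) ==> 4*j <= 11)))
Answer: WP = ((tot + 3*z <= j + 2*y + 5 && w != tot + 1) ==> (z != 2*j + 5 && 3*y < 7 && (j == -15 ==> 4*tot <= 39) && ((!(j == -15)) ==> 4*j <= 11))) && ((!(tot + 3*z <= j + 2*y + 5 && w != tot + 1)) ==> ((j + 3*y > 18 || 3*j < -4) && (j == -15 ==> 4*tot <= 39) && ((!(j == -15)) ==> 4*j <= 11)))


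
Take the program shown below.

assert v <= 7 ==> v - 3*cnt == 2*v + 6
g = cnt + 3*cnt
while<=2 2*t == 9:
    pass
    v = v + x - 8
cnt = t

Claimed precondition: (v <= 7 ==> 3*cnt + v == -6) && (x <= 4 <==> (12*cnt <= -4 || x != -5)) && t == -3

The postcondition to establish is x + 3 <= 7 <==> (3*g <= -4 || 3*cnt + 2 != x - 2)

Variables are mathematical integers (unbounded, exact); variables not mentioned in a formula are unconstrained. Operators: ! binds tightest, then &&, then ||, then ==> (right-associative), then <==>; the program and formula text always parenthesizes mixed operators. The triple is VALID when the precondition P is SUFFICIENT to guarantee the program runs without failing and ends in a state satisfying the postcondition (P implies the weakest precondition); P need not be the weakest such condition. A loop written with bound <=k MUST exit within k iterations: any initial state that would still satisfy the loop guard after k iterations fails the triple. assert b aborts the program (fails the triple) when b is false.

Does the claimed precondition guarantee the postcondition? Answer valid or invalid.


Working backward. After the program, the postcondition x + 3 <= 7 <==> (3*g <= -4 || 3*cnt + 2 != x - 2) must hold; in canonical form it is x <= 4 <==> (3*g <= -4 || 3*cnt != x - 4).
Before cnt := t: x <= 4 <==> (3*g <= -4 || 3*t != x - 4)
Before the loop (bound <=2), unroll the exhaustion recursion (WP_0 = exit-now case; WP_j = one more guarded iteration, up to j = 2):
  WP_0: (!(2*t == 9)) && (x <= 4 <==> (3*g <= -4 || 3*t != x - 4))
  WP_1: (2*t == 9 ==> ((!(2*t == 9)) && (x <= 4 <==> (3*g <= -4 || 3*t != x - 4)))) && ((!(2*t == 9)) ==> (x <= 4 <==> (3*g <= -4 || 3*t != x - 4)))
  WP_2: (2*t == 9 ==> ((2*t == 9 ==> ((!(2*t == 9)) && (x <= 4 <==> (3*g <= -4 || 3*t != x - 4)))) && ((!(2*t == 9)) ==> (x <= 4 <==> (3*g <= -4 || 3*t != x - 4))))) && ((!(2*t == 9)) ==> (x <= 4 <==> (3*g <= -4 || 3*t != x - 4)))
So before the loop: (2*t == 9 ==> ((2*t == 9 ==> ((!(2*t == 9)) && (x <= 4 <==> (3*g <= -4 || 3*t != x - 4)))) && ((!(2*t == 9)) ==> (x <= 4 <==> (3*g <= -4 || 3*t != x - 4))))) && ((!(2*t == 9)) ==> (x <= 4 <==> (3*g <= -4 || 3*t != x - 4)))
Before g := cnt + 3*cnt: (2*t == 9 ==> ((2*t == 9 ==> ((!(2*t == 9)) && (x <= 4 <==> (12*cnt <= -4 || 3*t != x - 4)))) && ((!(2*t == 9)) ==> (x <= 4 <==> (12*cnt <= -4 || 3*t != x - 4))))) && ((!(2*t == 9)) ==> (x <= 4 <==> (12*cnt <= -4 || 3*t != x - 4)))
Before assert v <= 7 ==> v - 3*cnt == 2*v + 6: (v <= 7 ==> 3*cnt + v == -6) && (2*t == 9 ==> ((2*t == 9 ==> ((!(2*t == 9)) && (x <= 4 <==> (12*cnt <= -4 || 3*t != x - 4)))) && ((!(2*t == 9)) ==> (x <= 4 <==> (12*cnt <= -4 || 3*t != x - 4))))) && ((!(2*t == 9)) ==> (x <= 4 <==> (12*cnt <= -4 || 3*t != x - 4)))
The weakest precondition is (v <= 7 ==> 3*cnt + v == -6) && (2*t == 9 ==> ((2*t == 9 ==> ((!(2*t == 9)) && (x <= 4 <==> (12*cnt <= -4 || 3*t != x - 4)))) && ((!(2*t == 9)) ==> (x <= 4 <==> (12*cnt <= -4 || 3*t != x - 4))))) && ((!(2*t == 9)) ==> (x <= 4 <==> (12*cnt <= -4 || 3*t != x - 4))).
Check whether (v <= 7 ==> 3*cnt + v == -6) && (x <= 4 <==> (12*cnt <= -4 || x != -5)) && t == -3 implies it.
Every state satisfying the precondition satisfies the weakest precondition: the implication holds.
Answer: valid


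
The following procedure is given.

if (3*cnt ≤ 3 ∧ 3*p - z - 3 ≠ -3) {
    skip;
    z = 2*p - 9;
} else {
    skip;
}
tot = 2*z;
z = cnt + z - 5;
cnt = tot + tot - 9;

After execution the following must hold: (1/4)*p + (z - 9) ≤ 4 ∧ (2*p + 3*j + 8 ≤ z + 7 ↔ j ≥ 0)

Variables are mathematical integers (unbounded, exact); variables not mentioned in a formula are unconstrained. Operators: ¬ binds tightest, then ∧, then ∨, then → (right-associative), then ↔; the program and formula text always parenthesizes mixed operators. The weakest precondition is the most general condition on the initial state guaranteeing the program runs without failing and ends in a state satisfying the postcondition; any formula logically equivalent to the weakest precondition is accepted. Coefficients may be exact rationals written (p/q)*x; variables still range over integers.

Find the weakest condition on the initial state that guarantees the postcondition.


Working backward. After the program, the postcondition (1/4)*p + (z - 9) ≤ 4 ∧ (2*p + 3*j + 8 ≤ z + 7 ↔ j ≥ 0) must hold; in canonical form it is (1/4)*p + z ≤ 13 ∧ (3*j + 2*p ≤ z - 1 ↔ j ≥ 0).
Before cnt := tot + tot - 9: (1/4)*p + z ≤ 13 ∧ (3*j + 2*p ≤ z - 1 ↔ j ≥ 0)
Before z := cnt + z - 5: cnt + (1/4)*p + z ≤ 18 ∧ (3*j + 2*p ≤ cnt + z - 6 ↔ j ≥ 0)
Before tot := 2*z: cnt + (1/4)*p + z ≤ 18 ∧ (3*j + 2*p ≤ cnt + z - 6 ↔ j ≥ 0)
Then branch requires cnt + (9/4)*p ≤ 27 ∧ (3*j ≤ cnt - 15 ↔ j ≥ 0); else branch requires cnt + (1/4)*p + z ≤ 18 ∧ (3*j + 2*p ≤ cnt + z - 6 ↔ j ≥ 0).
Before the if: ((3*cnt ≤ 3 ∧ 3*p ≠ z) → (cnt + (9/4)*p ≤ 27 ∧ (3*j ≤ cnt - 15 ↔ j ≥ 0))) ∧ ((¬(3*cnt ≤ 3 ∧ 3*p ≠ z)) → (cnt + (1/4)*p + z ≤ 18 ∧ (3*j + 2*p ≤ cnt + z - 6 ↔ j ≥ 0)))
Answer: WP = ((3*cnt ≤ 3 ∧ 3*p ≠ z) → (cnt + (9/4)*p ≤ 27 ∧ (3*j ≤ cnt - 15 ↔ j ≥ 0))) ∧ ((¬(3*cnt ≤ 3 ∧ 3*p ≠ z)) → (cnt + (1/4)*p + z ≤ 18 ∧ (3*j + 2*p ≤ cnt + z - 6 ↔ j ≥ 0)))


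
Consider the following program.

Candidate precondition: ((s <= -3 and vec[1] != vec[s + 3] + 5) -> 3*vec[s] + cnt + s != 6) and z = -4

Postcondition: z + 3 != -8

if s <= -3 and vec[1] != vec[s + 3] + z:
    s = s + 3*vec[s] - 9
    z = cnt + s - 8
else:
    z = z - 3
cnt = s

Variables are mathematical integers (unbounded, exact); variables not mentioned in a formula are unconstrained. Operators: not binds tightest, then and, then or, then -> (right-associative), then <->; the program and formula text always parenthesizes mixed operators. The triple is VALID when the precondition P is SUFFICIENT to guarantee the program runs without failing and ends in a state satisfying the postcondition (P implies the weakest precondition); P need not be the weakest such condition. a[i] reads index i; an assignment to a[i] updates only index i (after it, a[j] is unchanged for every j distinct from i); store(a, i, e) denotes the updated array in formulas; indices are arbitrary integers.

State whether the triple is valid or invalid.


Working backward. After the program, the postcondition z + 3 != -8 must hold; in canonical form it is z != -11.
Before cnt := s: z != -11
Then branch requires 3*vec[s] + cnt + s != 6; else branch requires z != -8.
Before the if: ((s <= -3 and vec[1] != vec[s + 3] + z) -> 3*vec[s] + cnt + s != 6) and ((not (s <= -3 and vec[1] != vec[s + 3] + z)) -> z != -8)
The weakest precondition is ((s <= -3 and vec[1] != vec[s + 3] + z) -> 3*vec[s] + cnt + s != 6) and ((not (s <= -3 and vec[1] != vec[s + 3] + z)) -> z != -8).
Check whether ((s <= -3 and vec[1] != vec[s + 3] + 5) -> 3*vec[s] + cnt + s != 6) and z = -4 implies it.
Countermodel: at the initial state cnt = 15224, s = -15218, vec = {[-15218] = 0, [-15215] = -5, [1] = 0, elsewhere 0}, z = -4, the precondition holds but the weakest precondition fails.
Answer: invalid


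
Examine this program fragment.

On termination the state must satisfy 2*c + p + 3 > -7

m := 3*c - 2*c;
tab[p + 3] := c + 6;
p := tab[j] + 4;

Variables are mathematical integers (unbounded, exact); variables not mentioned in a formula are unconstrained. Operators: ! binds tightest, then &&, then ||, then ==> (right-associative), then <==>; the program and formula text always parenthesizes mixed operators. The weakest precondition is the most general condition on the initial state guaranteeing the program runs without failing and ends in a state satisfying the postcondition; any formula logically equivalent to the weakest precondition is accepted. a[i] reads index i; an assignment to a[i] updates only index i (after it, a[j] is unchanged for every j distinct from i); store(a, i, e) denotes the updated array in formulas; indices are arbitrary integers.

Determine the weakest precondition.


Working backward. After the program, the postcondition 2*c + p + 3 > -7 must hold; in canonical form it is 2*c + p > -10.
Before p := tab[j] + 4: tab[j] + 2*c > -14
Before tab[p + 3] := c + 6: store(tab, p + 3, c + 6)[j] + 2*c > -14
Before m := 3*c - 2*c: store(tab, p + 3, c + 6)[j] + 2*c > -14
Answer: WP = store(tab, p + 3, c + 6)[j] + 2*c > -14


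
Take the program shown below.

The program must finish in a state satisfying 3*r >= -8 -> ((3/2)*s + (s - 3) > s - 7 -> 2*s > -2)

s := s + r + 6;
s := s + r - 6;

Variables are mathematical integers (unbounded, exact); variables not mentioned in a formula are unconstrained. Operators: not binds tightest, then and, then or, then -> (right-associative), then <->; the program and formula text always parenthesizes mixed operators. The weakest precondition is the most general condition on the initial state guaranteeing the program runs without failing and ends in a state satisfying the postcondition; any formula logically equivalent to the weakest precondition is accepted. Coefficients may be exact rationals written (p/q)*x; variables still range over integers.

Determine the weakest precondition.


Working backward. After the program, the postcondition 3*r >= -8 -> ((3/2)*s + (s - 3) > s - 7 -> 2*s > -2) must hold; in canonical form it is 3*r >= -8 -> ((3/2)*s > -4 -> 2*s > -2).
Before s := s + r - 6: 3*r >= -8 -> ((3/2)*r + (3/2)*s > 5 -> 2*r + 2*s > 10)
Before s := s + r + 6: 3*r >= -8 -> (3*r + (3/2)*s > -4 -> 4*r + 2*s > -2)
Answer: WP = 3*r >= -8 -> (3*r + (3/2)*s > -4 -> 4*r + 2*s > -2)


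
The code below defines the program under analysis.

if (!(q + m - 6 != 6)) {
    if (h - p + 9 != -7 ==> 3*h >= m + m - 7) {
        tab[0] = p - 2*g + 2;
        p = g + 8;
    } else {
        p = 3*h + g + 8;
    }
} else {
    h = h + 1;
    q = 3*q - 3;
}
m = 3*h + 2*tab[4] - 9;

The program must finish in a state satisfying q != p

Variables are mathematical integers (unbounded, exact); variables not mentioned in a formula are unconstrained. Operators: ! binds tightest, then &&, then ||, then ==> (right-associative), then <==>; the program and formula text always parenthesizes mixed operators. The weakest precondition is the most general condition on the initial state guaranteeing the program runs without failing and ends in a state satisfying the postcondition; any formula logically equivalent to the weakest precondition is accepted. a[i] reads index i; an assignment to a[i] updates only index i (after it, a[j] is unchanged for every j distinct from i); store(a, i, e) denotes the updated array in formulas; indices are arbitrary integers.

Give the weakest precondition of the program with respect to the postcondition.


Working backward. After the program, q != p must hold.
Before m := 3*h + 2*tab[4] - 9: q != p
Then branch requires ((h != p - 16 ==> 3*h >= 2*m - 7) ==> q != g + 8) && ((!(h != p - 16 ==> 3*h >= 2*m - 7)) ==> q != g + 3*h + 8); else branch requires 3*q != p + 3.
Before the if: ((!(m + q != 12)) ==> (((h != p - 16 ==> 3*h >= 2*m - 7) ==> q != g + 8) && ((!(h != p - 16 ==> 3*h >= 2*m - 7)) ==> q != g + 3*h + 8))) && (m + q != 12 ==> 3*q != p + 3)
Answer: WP = ((!(m + q != 12)) ==> (((h != p - 16 ==> 3*h >= 2*m - 7) ==> q != g + 8) && ((!(h != p - 16 ==> 3*h >= 2*m - 7)) ==> q != g + 3*h + 8))) && (m + q != 12 ==> 3*q != p + 3)


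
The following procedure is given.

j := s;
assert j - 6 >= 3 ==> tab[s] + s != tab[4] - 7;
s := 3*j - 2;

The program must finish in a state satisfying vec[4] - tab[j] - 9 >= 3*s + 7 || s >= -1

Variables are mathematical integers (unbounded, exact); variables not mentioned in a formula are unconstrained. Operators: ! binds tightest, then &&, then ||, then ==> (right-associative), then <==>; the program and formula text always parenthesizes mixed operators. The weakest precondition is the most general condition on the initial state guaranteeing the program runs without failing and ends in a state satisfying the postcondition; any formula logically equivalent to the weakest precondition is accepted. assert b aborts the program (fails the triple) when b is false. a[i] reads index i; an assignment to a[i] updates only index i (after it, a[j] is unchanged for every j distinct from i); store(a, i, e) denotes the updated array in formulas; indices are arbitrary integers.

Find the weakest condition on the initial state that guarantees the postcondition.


Working backward. After the program, the postcondition vec[4] - tab[j] - 9 >= 3*s + 7 || s >= -1 must hold; in canonical form it is vec[4] >= tab[j] + 3*s + 16 || s >= -1.
Before s := 3*j - 2: vec[4] >= tab[j] + 9*j + 10 || 3*j >= 1
Before assert j - 6 >= 3 ==> tab[s] + s != tab[4] - 7: (j >= 9 ==> tab[s] + s != tab[4] - 7) && (vec[4] >= tab[j] + 9*j + 10 || 3*j >= 1)
Before j := s: (s >= 9 ==> tab[s] + s != tab[4] - 7) && (vec[4] >= tab[s] + 9*s + 10 || 3*s >= 1)
Answer: WP = (s >= 9 ==> tab[s] + s != tab[4] - 7) && (vec[4] >= tab[s] + 9*s + 10 || 3*s >= 1)


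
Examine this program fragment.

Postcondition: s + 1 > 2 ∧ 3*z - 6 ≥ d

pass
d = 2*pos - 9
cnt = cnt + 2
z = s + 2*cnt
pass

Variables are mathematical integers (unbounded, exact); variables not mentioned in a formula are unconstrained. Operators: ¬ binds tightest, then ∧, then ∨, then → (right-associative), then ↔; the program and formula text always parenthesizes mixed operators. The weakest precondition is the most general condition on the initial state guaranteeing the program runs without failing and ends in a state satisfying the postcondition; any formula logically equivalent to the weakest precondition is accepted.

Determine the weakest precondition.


Working backward. After the program, the postcondition s + 1 > 2 ∧ 3*z - 6 ≥ d must hold; in canonical form it is s > 1 ∧ 3*z ≥ d + 6.
Before skip: s > 1 ∧ 3*z ≥ d + 6
Before z := s + 2*cnt: s > 1 ∧ 6*cnt + 3*s ≥ d + 6
Before cnt := cnt + 2: s > 1 ∧ 6*cnt + 3*s ≥ d - 6
Before d := 2*pos - 9: s > 1 ∧ 6*cnt + 3*s ≥ 2*pos - 15
Before skip: s > 1 ∧ 6*cnt + 3*s ≥ 2*pos - 15
Answer: WP = s > 1 ∧ 6*cnt + 3*s ≥ 2*pos - 15


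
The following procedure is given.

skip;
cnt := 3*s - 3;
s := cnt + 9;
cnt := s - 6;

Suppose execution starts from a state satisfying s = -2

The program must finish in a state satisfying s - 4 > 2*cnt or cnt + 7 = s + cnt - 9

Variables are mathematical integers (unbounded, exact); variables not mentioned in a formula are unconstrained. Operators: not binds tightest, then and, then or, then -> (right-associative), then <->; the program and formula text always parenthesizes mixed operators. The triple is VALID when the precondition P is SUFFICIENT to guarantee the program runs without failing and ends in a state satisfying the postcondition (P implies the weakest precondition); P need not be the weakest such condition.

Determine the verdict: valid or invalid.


Working backward. After the program, the postcondition s - 4 > 2*cnt or cnt + 7 = s + cnt - 9 must hold; in canonical form it is s > 2*cnt + 4 or s = 16.
Before cnt := s - 6: s < 8 or s = 16
Before s := cnt + 9: cnt < -1 or cnt = 7
Before cnt := 3*s - 3: 3*s < 2 or 3*s = 10
Before skip: 3*s < 2 or 3*s = 10
The weakest precondition is 3*s < 2 or 3*s = 10.
Check whether s = -2 implies it.
Every state satisfying the precondition satisfies the weakest precondition: the implication holds.
Answer: valid


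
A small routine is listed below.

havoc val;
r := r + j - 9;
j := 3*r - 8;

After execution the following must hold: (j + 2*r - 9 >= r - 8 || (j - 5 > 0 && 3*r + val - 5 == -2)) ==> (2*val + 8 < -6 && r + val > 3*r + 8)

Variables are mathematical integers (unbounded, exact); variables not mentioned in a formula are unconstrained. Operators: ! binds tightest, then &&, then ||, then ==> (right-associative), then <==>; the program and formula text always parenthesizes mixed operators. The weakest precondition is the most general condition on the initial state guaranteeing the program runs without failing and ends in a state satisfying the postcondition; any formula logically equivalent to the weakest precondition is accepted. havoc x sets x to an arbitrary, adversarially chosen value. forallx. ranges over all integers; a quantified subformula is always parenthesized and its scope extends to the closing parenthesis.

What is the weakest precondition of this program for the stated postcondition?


Working backward. After the program, the postcondition (j + 2*r - 9 >= r - 8 || (j - 5 > 0 && 3*r + val - 5 == -2)) ==> (2*val + 8 < -6 && r + val > 3*r + 8) must hold; in canonical form it is (j + r >= 1 || (j > 5 && 3*r + val == 3)) ==> (2*val < -14 && val > 2*r + 8).
Before j := 3*r - 8: (4*r >= 9 || (3*r > 13 && 3*r + val == 3)) ==> (2*val < -14 && val > 2*r + 8)
Before r := r + j - 9: (4*j + 4*r >= 45 || (3*j + 3*r > 40 && 3*j + 3*r + val == 30)) ==> (2*val < -14 && val > 2*j + 2*r - 10)
Before havoc val: forall val_1. ((4*j + 4*r >= 45 || (3*j + 3*r > 40 && 3*j + 3*r + val_1 == 30)) ==> (2*val_1 < -14 && val_1 > 2*j + 2*r - 10))
Answer: WP = forall val_1. ((4*j + 4*r >= 45 || (3*j + 3*r > 40 && 3*j + 3*r + val_1 == 30)) ==> (2*val_1 < -14 && val_1 > 2*j + 2*r - 10))


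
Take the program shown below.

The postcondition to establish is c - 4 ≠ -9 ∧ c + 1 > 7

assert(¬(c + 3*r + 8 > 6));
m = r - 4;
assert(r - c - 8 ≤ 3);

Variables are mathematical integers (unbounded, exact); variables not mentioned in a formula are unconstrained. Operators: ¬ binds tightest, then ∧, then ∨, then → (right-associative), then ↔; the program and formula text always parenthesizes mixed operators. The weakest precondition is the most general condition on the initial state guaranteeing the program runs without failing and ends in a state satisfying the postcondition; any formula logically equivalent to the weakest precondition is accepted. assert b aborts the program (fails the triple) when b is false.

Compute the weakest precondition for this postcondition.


Working backward. After the program, the postcondition c - 4 ≠ -9 ∧ c + 1 > 7 must hold; in canonical form it is c ≠ -5 ∧ c > 6.
Before assert r - c - 8 ≤ 3: r ≤ c + 11 ∧ c ≠ -5 ∧ c > 6
Before m := r - 4: r ≤ c + 11 ∧ c ≠ -5 ∧ c > 6
Before assert ¬(c + 3*r + 8 > 6): (¬(c + 3*r > -2)) ∧ r ≤ c + 11 ∧ c ≠ -5 ∧ c > 6
Answer: WP = (¬(c + 3*r > -2)) ∧ r ≤ c + 11 ∧ c ≠ -5 ∧ c > 6


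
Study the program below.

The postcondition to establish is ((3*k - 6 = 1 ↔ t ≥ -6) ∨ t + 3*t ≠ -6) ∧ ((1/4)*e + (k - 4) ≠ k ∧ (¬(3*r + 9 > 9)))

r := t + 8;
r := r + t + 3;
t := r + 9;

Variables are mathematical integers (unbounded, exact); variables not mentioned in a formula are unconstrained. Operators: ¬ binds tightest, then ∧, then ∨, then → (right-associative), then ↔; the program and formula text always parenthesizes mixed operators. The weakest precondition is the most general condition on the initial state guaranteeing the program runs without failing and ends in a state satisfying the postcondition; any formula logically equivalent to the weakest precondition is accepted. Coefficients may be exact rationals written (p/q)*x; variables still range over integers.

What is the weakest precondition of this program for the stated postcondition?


Working backward. After the program, the postcondition ((3*k - 6 = 1 ↔ t ≥ -6) ∨ t + 3*t ≠ -6) ∧ ((1/4)*e + (k - 4) ≠ k ∧ (¬(3*r + 9 > 9))) must hold; in canonical form it is ((3*k = 7 ↔ t ≥ -6) ∨ 4*t ≠ -6) ∧ (1/4)*e ≠ 4 ∧ (¬(3*r > 0)).
Before t := r + 9: ((3*k = 7 ↔ r ≥ -15) ∨ 4*r ≠ -42) ∧ (1/4)*e ≠ 4 ∧ (¬(3*r > 0))
Before r := r + t + 3: ((3*k = 7 ↔ r + t ≥ -18) ∨ 4*r + 4*t ≠ -54) ∧ (1/4)*e ≠ 4 ∧ (¬(3*r + 3*t > -9))
Before r := t + 8: ((3*k = 7 ↔ 2*t ≥ -26) ∨ 8*t ≠ -86) ∧ (1/4)*e ≠ 4 ∧ (¬(6*t > -33))
Answer: WP = ((3*k = 7 ↔ 2*t ≥ -26) ∨ 8*t ≠ -86) ∧ (1/4)*e ≠ 4 ∧ (¬(6*t > -33))


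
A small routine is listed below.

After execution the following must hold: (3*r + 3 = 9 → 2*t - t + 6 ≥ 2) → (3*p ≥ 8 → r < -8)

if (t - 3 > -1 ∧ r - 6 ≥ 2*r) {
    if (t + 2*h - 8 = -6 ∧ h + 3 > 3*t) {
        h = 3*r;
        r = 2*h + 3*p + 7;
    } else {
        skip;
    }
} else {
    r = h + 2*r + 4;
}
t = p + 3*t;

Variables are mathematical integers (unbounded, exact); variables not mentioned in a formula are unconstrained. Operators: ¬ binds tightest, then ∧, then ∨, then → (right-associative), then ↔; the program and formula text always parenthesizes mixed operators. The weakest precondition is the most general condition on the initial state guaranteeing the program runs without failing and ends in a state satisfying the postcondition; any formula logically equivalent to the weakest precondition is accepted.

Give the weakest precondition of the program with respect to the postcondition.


Working backward. After the program, the postcondition (3*r + 3 = 9 → 2*t - t + 6 ≥ 2) → (3*p ≥ 8 → r < -8) must hold; in canonical form it is (3*r = 6 → t ≥ -4) → (3*p ≥ 8 → r < -8).
Before t := p + 3*t: (3*r = 6 → p + 3*t ≥ -4) → (3*p ≥ 8 → r < -8)
Then branch requires ((2*h + t = 2 ∧ h > 3*t - 3) → ((9*p + 18*r = -15 → p + 3*t ≥ -4) → (3*p ≥ 8 → 3*p + 6*r < -15))) ∧ ((¬(2*h + t = 2 ∧ h > 3*t - 3)) → ((3*r = 6 → p + 3*t ≥ -4) → (3*p ≥ 8 → r < -8))); else branch requires (3*h + 6*r = -6 → p + 3*t ≥ -4) → (3*p ≥ 8 → h + 2*r < -12).
Before the if: ((t > 2 ∧ r ≤ -6) → (((2*h + t = 2 ∧ h > 3*t - 3) → ((9*p + 18*r = -15 → p + 3*t ≥ -4) → (3*p ≥ 8 → 3*p + 6*r < -15))) ∧ ((¬(2*h + t = 2 ∧ h > 3*t - 3)) → ((3*r = 6 → p + 3*t ≥ -4) → (3*p ≥ 8 → r < -8))))) ∧ ((¬(t > 2 ∧ r ≤ -6)) → ((3*h + 6*r = -6 → p + 3*t ≥ -4) → (3*p ≥ 8 → h + 2*r < -12)))
Answer: WP = ((t > 2 ∧ r ≤ -6) → (((2*h + t = 2 ∧ h > 3*t - 3) → ((9*p + 18*r = -15 → p + 3*t ≥ -4) → (3*p ≥ 8 → 3*p + 6*r < -15))) ∧ ((¬(2*h + t = 2 ∧ h > 3*t - 3)) → ((3*r = 6 → p + 3*t ≥ -4) → (3*p ≥ 8 → r < -8))))) ∧ ((¬(t > 2 ∧ r ≤ -6)) → ((3*h + 6*r = -6 → p + 3*t ≥ -4) → (3*p ≥ 8 → h + 2*r < -12)))


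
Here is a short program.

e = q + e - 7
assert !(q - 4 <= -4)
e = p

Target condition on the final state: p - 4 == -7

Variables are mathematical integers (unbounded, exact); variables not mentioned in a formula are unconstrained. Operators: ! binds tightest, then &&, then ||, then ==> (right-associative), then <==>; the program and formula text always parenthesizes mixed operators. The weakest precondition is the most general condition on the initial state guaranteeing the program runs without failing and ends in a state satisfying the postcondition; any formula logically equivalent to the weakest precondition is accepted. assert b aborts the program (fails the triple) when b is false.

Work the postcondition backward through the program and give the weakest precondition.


Working backward. After the program, the postcondition p - 4 == -7 must hold; in canonical form it is p == -3.
Before e := p: p == -3
Before assert !(q - 4 <= -4): (!(q <= 0)) && p == -3
Before e := q + e - 7: (!(q <= 0)) && p == -3
Answer: WP = (!(q <= 0)) && p == -3


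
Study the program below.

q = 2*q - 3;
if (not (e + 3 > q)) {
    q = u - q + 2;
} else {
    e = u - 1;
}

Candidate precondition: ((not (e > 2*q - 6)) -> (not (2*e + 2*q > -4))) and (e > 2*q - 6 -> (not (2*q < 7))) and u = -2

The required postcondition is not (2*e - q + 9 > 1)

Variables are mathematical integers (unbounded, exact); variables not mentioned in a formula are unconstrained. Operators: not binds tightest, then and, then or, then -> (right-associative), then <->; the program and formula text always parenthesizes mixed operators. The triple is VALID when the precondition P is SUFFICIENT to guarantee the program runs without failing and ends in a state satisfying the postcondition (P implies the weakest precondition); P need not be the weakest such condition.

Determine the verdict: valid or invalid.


Working backward. After the program, the postcondition not (2*e - q + 9 > 1) must hold; in canonical form it is not (2*e > q - 8).
Then branch requires not (2*e + q > u - 6); else branch requires not (2*u > q - 6).
Before the if: ((not (e > q - 3)) -> (not (2*e + q > u - 6))) and (e > q - 3 -> (not (2*u > q - 6)))
Before q := 2*q - 3: ((not (e > 2*q - 6)) -> (not (2*e + 2*q > u - 3))) and (e > 2*q - 6 -> (not (2*u > 2*q - 9)))
The weakest precondition is ((not (e > 2*q - 6)) -> (not (2*e + 2*q > u - 3))) and (e > 2*q - 6 -> (not (2*u > 2*q - 9))).
Check whether ((not (e > 2*q - 6)) -> (not (2*e + 2*q > -4))) and (e > 2*q - 6 -> (not (2*q < 7))) and u = -2 implies it.
Countermodel: at the initial state e = -4, q = 2, u = -2, the precondition holds but the weakest precondition fails.
Answer: invalid
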